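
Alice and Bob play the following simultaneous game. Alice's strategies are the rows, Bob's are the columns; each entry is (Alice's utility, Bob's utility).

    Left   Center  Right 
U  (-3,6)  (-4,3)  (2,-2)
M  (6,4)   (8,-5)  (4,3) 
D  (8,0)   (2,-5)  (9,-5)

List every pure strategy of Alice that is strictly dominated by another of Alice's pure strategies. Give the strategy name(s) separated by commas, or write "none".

U is strictly dominated by M (Left: 6>-3, Center: 8>-4, Right: 4>2).
Nothing dominates M: U at Left (6>-3); D at Center (8>2).
D: no other strategy beats it everywhere (U at Left (8>-3); M at Left (8>6)).

U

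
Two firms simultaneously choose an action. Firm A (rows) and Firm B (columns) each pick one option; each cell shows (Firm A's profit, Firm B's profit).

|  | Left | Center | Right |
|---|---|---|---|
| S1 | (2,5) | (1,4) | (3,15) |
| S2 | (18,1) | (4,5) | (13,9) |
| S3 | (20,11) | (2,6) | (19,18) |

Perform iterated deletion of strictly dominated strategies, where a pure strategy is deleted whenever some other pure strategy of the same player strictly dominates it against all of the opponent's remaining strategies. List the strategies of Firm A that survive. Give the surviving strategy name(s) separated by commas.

S3

Firm A's strategy S1 is strictly dominated by S2 (Left: 18>2, Center: 4>1, Right: 13>3) and is removed.
Firm B's strategy Left is strictly dominated by Right (S2: 9>1, S3: 18>11) and is removed.
Firm B's strategy Center is strictly dominated by Right (S2: 9>5, S3: 18>6) and is removed.
For Firm A, S3 strictly dominates S2 on the remaining columns (Right: 19>13); eliminate S2.
Among the remaining strategies, none is strictly dominated by another pure strategy of the same player, so the elimination stops.
Surviving strategies — Firm A: {S3}; Firm B: {Right}.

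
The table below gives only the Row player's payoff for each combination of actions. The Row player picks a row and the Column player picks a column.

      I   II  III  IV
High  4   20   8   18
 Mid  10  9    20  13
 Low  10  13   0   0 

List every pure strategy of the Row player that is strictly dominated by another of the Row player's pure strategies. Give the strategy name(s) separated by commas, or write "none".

High is not dominated — it holds its own against Mid at II (20>9); Low at II (20>13).
Nothing dominates Mid: High at I (10>4); Low at I (10=10).
Low: no other strategy beats it everywhere (High at I (10>4); Mid at I (10=10)).

none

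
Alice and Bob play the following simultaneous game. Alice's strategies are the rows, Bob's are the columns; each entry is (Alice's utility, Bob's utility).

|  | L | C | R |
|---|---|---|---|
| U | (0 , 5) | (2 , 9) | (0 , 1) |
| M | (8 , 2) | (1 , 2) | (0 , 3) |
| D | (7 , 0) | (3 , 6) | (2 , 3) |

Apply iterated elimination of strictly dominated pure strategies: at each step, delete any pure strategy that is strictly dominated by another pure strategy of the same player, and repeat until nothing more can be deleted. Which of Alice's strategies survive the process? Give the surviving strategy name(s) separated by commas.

D

Row U is eliminated: D beats it against every remaining column (L: 7>0, C: 3>2, R: 2>0).
Bob's strategy L is strictly dominated by R (M: 3>2, D: 3>0) and is removed.
For Alice, D strictly dominates M on the remaining columns (C: 3>1, R: 2>0); eliminate M.
For Bob, C strictly dominates R on the remaining rows (D: 6>3); eliminate R.
Among the remaining strategies, none is strictly dominated by another pure strategy of the same player, so the elimination stops.
Surviving strategies — Alice: {D}; Bob: {C}.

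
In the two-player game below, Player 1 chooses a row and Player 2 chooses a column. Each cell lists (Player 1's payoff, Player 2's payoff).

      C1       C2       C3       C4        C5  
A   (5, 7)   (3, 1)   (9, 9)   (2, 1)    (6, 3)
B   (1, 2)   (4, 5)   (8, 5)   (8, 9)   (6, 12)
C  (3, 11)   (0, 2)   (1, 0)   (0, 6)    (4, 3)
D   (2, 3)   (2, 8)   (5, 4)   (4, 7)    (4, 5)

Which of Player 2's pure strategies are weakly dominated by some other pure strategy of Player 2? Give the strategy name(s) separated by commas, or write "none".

none

C1 is not dominated — it holds its own against C2 at A (7>1); C3 at C (11>0); C4 at A (7>1); C5 at A (7>3).
C2: no other strategy beats it everywhere (C1 at B (5>2); C3 at C (2>0); C4 at D (8>7); C5 at D (8>5)).
C3 is not dominated — it holds its own against C1 at A (9>7); C2 at A (9>1); C4 at A (9>1); C5 at A (9>3).
C4: no other strategy beats it everywhere (C1 at B (9>2); C2 at B (9>5); C3 at B (9>5); C5 at C (6>3)).
Nothing dominates C5: C1 at B (12>2); C2 at A (3>1); C3 at B (12>5); C4 at A (3>1).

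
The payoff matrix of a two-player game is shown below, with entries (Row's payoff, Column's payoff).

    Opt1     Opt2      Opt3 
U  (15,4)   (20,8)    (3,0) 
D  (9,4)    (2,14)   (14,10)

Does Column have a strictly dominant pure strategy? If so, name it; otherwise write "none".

Opt2

Opt2 vs Opt1: U: 8>4, D: 14>4.
Opt2 vs Opt3: U: 8>0, D: 14>10.
Opt2 strictly beats every other strategy against every opponent action, so it is strictly dominant.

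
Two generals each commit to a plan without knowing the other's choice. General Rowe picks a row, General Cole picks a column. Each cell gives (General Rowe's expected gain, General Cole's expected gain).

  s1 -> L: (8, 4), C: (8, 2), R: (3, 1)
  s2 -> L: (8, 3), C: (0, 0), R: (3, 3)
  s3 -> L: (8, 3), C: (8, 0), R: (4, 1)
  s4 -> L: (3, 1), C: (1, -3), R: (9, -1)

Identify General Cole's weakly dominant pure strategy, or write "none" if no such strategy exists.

L vs C: s1: 4>2, s2: 3>0, s3: 3>0, s4: 1>-3.
L vs R: s1: 4>1, s2: 3=3, s3: 3>1, s4: 1>-1.
L is at least as good as every other strategy against every opponent action, so it is weakly dominant.

L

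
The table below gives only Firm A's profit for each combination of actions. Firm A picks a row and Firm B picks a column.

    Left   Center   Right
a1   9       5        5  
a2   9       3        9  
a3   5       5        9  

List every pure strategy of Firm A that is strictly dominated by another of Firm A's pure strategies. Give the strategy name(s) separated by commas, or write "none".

none

a1 is not dominated — it holds its own against a2 at Left (9=9); a3 at Left (9>5).
a2: no other strategy beats it everywhere (a1 at Left (9=9); a3 at Left (9>5)).
a3: no other strategy beats it everywhere (a1 at Center (5=5); a2 at Center (5>3)).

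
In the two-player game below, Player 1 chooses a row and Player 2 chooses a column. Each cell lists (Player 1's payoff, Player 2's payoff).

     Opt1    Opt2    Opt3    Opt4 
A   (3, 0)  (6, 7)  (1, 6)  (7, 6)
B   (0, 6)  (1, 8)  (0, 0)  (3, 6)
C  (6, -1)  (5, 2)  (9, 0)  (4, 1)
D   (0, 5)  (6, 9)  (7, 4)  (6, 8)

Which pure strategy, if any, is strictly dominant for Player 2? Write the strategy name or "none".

Opt2 vs Opt1: A: 7>0, B: 8>6, C: 2>-1, D: 9>5.
Opt2 vs Opt3: A: 7>6, B: 8>0, C: 2>0, D: 9>4.
Opt2 vs Opt4: A: 7>6, B: 8>6, C: 2>1, D: 9>8.
Opt2 strictly beats every other strategy against every opponent action, so it is strictly dominant.

Opt2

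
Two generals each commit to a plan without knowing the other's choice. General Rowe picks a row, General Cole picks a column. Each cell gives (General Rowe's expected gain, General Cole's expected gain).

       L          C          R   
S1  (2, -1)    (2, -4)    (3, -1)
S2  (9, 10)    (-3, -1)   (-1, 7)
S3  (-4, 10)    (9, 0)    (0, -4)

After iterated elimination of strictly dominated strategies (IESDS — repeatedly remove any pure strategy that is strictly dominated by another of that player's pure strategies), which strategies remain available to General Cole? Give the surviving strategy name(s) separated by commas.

Column C is eliminated: L beats it against every remaining row (S1: -1>-4, S2: 10>-1, S3: 10>0).
For General Rowe, S1 strictly dominates S3 on the remaining columns (L: 2>-4, R: 3>0); eliminate S3.
Among the remaining strategies, none is strictly dominated by another pure strategy of the same player, so the elimination stops.
Surviving strategies — General Rowe: {S1, S2}; General Cole: {L, R}.

L, R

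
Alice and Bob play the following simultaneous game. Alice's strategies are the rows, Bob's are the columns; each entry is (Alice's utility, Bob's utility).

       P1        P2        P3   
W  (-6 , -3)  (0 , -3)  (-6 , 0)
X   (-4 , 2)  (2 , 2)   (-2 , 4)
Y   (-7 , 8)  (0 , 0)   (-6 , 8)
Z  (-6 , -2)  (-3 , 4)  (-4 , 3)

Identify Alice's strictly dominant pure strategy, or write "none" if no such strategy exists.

X vs W: P1: -4>-6, P2: 2>0, P3: -2>-6.
X vs Y: P1: -4>-7, P2: 2>0, P3: -2>-6.
X vs Z: P1: -4>-6, P2: 2>-3, P3: -2>-4.
X strictly beats every other strategy against every opponent action, so it is strictly dominant.

X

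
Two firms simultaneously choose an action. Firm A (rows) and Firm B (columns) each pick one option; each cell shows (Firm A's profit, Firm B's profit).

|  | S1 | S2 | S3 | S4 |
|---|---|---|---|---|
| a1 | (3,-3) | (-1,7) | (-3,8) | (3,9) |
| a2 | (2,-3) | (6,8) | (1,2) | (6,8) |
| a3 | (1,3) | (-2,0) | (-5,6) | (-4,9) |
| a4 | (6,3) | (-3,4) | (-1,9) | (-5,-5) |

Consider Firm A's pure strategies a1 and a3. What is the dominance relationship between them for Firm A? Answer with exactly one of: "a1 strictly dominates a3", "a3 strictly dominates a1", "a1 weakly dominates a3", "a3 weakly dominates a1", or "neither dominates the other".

a1 strictly dominates a3

Compare a1 to a3 across every action of Firm B: S1: 3>1, S2: -1>-2, S3: -3>-5, S4: 3>-4.
a1 gives a strictly higher payoff against every action of Firm B, so a1 strictly dominates a3.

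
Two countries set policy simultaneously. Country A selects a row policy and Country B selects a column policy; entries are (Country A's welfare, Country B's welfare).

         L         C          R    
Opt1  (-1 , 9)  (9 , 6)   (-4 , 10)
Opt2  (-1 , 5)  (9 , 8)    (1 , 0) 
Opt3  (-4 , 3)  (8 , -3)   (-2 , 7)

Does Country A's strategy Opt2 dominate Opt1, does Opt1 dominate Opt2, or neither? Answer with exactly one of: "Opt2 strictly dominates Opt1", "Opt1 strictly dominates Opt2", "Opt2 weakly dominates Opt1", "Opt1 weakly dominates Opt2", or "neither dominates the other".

Compare Opt2 to Opt1 across every action of Country B: L: -1=-1, C: 9=9, R: 1>-4.
Opt2 is at least as good everywhere and strictly better somewhere (tied only at L, C), so Opt2 weakly but not strictly dominates Opt1.

Opt2 weakly dominates Opt1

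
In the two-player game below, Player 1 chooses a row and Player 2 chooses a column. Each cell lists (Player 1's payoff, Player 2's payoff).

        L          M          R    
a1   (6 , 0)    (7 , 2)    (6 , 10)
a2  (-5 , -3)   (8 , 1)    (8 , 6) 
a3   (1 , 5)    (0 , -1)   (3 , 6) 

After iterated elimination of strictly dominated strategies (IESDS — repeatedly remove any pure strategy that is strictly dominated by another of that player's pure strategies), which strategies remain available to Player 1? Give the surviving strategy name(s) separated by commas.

a2

For Player 1, a1 strictly dominates a3 on the remaining columns (L: 6>1, M: 7>0, R: 6>3); eliminate a3.
Column L is eliminated: M beats it against every remaining row (a1: 2>0, a2: 1>-3).
For Player 1, a2 strictly dominates a1 on the remaining columns (M: 8>7, R: 8>6); eliminate a1.
Column M is eliminated: R beats it against every remaining row (a2: 6>1).
Among the remaining strategies, none is strictly dominated by another pure strategy of the same player, so the elimination stops.
Surviving strategies — Player 1: {a2}; Player 2: {R}.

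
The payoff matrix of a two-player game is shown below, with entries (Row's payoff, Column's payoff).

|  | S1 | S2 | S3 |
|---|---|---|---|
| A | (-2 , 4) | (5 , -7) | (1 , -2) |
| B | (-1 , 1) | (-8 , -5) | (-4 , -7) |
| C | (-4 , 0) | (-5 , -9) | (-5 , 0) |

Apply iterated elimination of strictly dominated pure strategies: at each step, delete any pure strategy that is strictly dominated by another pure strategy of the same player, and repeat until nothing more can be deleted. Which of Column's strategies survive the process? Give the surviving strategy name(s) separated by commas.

Row's strategy C is strictly dominated by A (S1: -2>-4, S2: 5>-5, S3: 1>-5) and is removed.
Column S2 is eliminated: S1 beats it against every remaining row (A: 4>-7, B: 1>-5).
Column S3 is eliminated: S1 beats it against every remaining row (A: 4>-2, B: 1>-7).
Row's strategy A is strictly dominated by B (S1: -1>-2) and is removed.
Among the remaining strategies, none is strictly dominated by another pure strategy of the same player, so the elimination stops.
Surviving strategies — Row: {B}; Column: {S1}.

S1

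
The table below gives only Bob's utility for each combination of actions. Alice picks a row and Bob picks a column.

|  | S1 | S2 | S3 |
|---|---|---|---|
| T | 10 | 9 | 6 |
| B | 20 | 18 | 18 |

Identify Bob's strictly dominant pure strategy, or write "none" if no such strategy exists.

S1

S1 vs S2: T: 10>9, B: 20>18.
S1 vs S3: T: 10>6, B: 20>18.
S1 strictly beats every other strategy against every opponent action, so it is strictly dominant.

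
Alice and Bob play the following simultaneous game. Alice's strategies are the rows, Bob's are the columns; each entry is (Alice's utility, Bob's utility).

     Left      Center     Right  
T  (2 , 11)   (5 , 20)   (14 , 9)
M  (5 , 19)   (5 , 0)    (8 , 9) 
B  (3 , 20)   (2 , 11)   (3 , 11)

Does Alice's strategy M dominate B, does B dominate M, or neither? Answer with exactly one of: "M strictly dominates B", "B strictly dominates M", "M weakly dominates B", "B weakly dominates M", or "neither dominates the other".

Compare M to B across each opponent action: Left: 5>3, Center: 5>2, Right: 8>3.
Every comparison favours M, so M strictly dominates B.

M strictly dominates B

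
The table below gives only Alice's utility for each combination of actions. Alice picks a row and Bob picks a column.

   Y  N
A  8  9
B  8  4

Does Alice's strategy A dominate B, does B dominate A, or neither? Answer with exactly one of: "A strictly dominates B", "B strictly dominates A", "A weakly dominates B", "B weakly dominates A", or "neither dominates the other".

A weakly dominates B

Compare A to B across each choice by Bob: Y: 8=8, N: 9>4.
A is at least as good everywhere and strictly better somewhere (tied only at Y), so A weakly but not strictly dominates B.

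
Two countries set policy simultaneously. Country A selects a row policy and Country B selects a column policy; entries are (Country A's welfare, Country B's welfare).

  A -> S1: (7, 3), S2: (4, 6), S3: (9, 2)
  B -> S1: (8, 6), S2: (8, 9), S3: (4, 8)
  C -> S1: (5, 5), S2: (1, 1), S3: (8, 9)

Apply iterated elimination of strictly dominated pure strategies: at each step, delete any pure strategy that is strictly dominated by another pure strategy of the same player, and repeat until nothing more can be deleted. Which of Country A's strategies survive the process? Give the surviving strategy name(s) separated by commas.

B

Row C is eliminated: A beats it against every remaining column (S1: 7>5, S2: 4>1, S3: 9>8).
For Country B, S2 strictly dominates S1 on the remaining rows (A: 6>3, B: 9>6); eliminate S1.
Country B's strategy S3 is strictly dominated by S2 (A: 6>2, B: 9>8) and is removed.
For Country A, B strictly dominates A on the remaining columns (S2: 8>4); eliminate A.
Among the remaining strategies, none is strictly dominated by another pure strategy of the same player, so the elimination stops.
Surviving strategies — Country A: {B}; Country B: {S2}.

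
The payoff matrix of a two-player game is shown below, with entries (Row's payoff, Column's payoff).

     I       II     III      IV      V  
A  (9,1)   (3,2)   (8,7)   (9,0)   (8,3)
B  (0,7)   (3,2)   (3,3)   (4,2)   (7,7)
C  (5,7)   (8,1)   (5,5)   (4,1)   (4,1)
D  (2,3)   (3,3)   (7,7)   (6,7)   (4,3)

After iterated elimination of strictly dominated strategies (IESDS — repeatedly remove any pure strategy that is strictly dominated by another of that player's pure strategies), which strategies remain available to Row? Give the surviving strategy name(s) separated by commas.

Column's strategy II is strictly dominated by III (A: 7>2, B: 3>2, C: 5>1, D: 7>3) and is removed.
Row's strategy B is strictly dominated by A (I: 9>0, III: 8>3, IV: 9>4, V: 8>7) and is removed.
Row C is eliminated: A beats it against every remaining column (I: 9>5, III: 8>5, IV: 9>4, V: 8>4).
Row D is eliminated: A beats it against every remaining column (I: 9>2, III: 8>7, IV: 9>6, V: 8>4).
Column I is eliminated: III beats it against every remaining row (A: 7>1).
Column's strategy IV is strictly dominated by III (A: 7>0) and is removed.
For Column, III strictly dominates V on the remaining rows (A: 7>3); eliminate V.
Among the remaining strategies, none is strictly dominated by another pure strategy of the same player, so the elimination stops.
Surviving strategies — Row: {A}; Column: {III}.

A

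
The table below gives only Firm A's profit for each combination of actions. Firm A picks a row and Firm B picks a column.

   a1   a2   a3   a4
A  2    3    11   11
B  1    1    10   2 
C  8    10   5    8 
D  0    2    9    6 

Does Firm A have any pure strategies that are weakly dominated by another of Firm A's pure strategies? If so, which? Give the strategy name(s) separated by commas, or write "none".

B, D

A: no other strategy beats it everywhere (B at a1 (2>1); C at a3 (11>5); D at a1 (2>0)).
B: dominated, since A does at least as well everywhere (a1: 2>1, a2: 3>1, a3: 11>10, a4: 11>2).
C: no other strategy beats it everywhere (A at a1 (8>2); B at a1 (8>1); D at a1 (8>0)).
D: dominated, since A does at least as well everywhere (a1: 2>0, a2: 3>2, a3: 11>9, a4: 11>6).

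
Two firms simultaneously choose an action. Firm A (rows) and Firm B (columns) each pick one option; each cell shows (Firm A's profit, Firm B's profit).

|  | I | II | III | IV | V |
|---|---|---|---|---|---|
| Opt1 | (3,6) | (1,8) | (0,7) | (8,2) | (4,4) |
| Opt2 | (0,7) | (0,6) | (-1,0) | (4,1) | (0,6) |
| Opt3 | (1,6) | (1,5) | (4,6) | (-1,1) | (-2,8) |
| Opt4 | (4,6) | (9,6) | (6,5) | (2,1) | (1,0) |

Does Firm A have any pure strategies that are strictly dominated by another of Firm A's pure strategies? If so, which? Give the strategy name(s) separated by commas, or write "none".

Opt2, Opt3

Opt1: no other strategy beats it everywhere (Opt2 at I (3>0); Opt3 at I (3>1); Opt4 at IV (8>2)).
Opt1 strictly dominates Opt2 — I: 3>0, II: 1>0, III: 0>-1, IV: 8>4, V: 4>0.
Opt3 is strictly dominated by Opt4 (I: 4>1, II: 9>1, III: 6>4, IV: 2>-1, V: 1>-2).
Nothing dominates Opt4: Opt1 at I (4>3); Opt2 at I (4>0); Opt3 at I (4>1).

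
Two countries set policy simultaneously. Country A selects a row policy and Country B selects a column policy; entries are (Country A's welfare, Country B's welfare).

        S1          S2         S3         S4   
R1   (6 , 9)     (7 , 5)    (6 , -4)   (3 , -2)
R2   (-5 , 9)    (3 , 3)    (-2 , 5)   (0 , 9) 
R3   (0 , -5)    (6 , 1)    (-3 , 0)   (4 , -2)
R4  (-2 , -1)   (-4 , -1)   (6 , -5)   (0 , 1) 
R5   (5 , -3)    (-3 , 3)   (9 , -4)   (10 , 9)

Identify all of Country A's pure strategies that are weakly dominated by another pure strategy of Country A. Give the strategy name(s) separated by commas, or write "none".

R1 is not dominated — it holds its own against R2 at S1 (6>-5); R3 at S1 (6>0); R4 at S1 (6>-2); R5 at S1 (6>5).
R2 is weakly dominated by R1 (S1: 6>-5, S2: 7>3, S3: 6>-2, S4: 3>0).
Nothing dominates R3: R1 at S4 (4>3); R2 at S1 (0>-5); R4 at S1 (0>-2); R5 at S2 (6>-3).
R4 is weakly dominated by R1 (S1: 6>-2, S2: 7>-4, S3: 6=6, S4: 3>0).
R5: no other strategy beats it everywhere (R1 at S3 (9>6); R2 at S1 (5>-5); R3 at S1 (5>0); R4 at S1 (5>-2)).

R2, R4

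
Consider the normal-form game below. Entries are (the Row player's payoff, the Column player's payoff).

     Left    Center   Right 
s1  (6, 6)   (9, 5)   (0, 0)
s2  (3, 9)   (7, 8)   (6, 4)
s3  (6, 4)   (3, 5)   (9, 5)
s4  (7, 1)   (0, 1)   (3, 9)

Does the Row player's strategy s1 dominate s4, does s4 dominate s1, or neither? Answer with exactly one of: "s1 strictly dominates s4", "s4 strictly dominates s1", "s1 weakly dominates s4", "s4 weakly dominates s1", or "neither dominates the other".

neither dominates the other

s1's payoffs vs s4's, by the Column player's action — Left: 6<7, Center: 9>0, Right: 0<3.
s1 does better at Center but worse at Left, Right; neither strategy dominates the other.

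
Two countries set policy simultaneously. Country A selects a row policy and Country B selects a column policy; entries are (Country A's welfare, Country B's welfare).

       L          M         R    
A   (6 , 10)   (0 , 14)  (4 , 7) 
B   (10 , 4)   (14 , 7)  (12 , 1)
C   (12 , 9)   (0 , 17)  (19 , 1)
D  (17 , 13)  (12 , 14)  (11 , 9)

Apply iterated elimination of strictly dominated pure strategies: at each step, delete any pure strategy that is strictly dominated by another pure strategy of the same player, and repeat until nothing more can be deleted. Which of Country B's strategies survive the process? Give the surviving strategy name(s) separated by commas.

M

Row A is eliminated: B beats it against every remaining column (L: 10>6, M: 14>0, R: 12>4).
For Country B, M strictly dominates L on the remaining rows (B: 7>4, C: 17>9, D: 14>13); eliminate L.
Country A's strategy D is strictly dominated by B (M: 14>12, R: 12>11) and is removed.
Country B's strategy R is strictly dominated by M (B: 7>1, C: 17>1) and is removed.
Country A's strategy C is strictly dominated by B (M: 14>0) and is removed.
Among the remaining strategies, none is strictly dominated by another pure strategy of the same player, so the elimination stops.
Surviving strategies — Country A: {B}; Country B: {M}.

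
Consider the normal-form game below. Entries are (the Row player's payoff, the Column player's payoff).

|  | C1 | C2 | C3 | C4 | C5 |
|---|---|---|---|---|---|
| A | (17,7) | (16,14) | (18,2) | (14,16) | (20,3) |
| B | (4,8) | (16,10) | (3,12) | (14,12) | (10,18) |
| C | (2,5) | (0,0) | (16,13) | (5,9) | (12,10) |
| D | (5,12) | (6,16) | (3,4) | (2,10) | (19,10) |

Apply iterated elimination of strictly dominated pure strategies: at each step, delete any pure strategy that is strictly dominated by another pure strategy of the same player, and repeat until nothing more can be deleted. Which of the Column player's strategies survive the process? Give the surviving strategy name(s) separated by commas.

C4, C5

Row C is eliminated: A beats it against every remaining column (C1: 17>2, C2: 16>0, C3: 18>16, C4: 14>5, C5: 20>12).
The Row player's strategy D is strictly dominated by A (C1: 17>5, C2: 16>6, C3: 18>3, C4: 14>2, C5: 20>19) and is removed.
For the Column player, C2 strictly dominates C1 on the remaining rows (A: 14>7, B: 10>8); eliminate C1.
For the Column player, C4 strictly dominates C2 on the remaining rows (A: 16>14, B: 12>10); eliminate C2.
Column C3 is eliminated: C5 beats it against every remaining row (A: 3>2, B: 18>12).
Among the remaining strategies, none is strictly dominated by another pure strategy of the same player, so the elimination stops.
Surviving strategies — the Row player: {A, B}; the Column player: {C4, C5}.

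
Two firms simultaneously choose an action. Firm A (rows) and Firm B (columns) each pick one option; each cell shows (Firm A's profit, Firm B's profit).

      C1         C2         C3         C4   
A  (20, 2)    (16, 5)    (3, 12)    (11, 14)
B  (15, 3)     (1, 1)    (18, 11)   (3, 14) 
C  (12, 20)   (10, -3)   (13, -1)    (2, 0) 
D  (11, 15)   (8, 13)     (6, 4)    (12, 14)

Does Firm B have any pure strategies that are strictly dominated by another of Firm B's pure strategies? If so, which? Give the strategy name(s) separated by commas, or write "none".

C2, C3

C1: no other strategy beats it everywhere (C2 at B (3>1); C3 at C (20>-1); C4 at C (20>0)).
C2 is strictly dominated by C4 (A: 14>5, B: 14>1, C: 0>-3, D: 14>13).
C3: dominated, since C4 does at least as well everywhere (A: 14>12, B: 14>11, C: 0>-1, D: 14>4).
C4 is not dominated — it holds its own against C1 at A (14>2); C2 at A (14>5); C3 at A (14>12).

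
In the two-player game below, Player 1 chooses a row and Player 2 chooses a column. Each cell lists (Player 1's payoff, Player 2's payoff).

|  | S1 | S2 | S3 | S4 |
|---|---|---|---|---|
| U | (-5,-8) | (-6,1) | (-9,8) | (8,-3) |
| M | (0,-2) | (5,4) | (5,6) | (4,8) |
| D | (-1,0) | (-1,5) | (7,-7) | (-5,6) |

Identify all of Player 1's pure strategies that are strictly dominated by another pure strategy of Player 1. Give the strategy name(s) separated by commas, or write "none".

U is not dominated — it holds its own against M at S4 (8>4); D at S4 (8>-5).
M is not dominated — it holds its own against U at S1 (0>-5); D at S1 (0>-1).
Nothing dominates D: U at S1 (-1>-5); M at S3 (7>5).

none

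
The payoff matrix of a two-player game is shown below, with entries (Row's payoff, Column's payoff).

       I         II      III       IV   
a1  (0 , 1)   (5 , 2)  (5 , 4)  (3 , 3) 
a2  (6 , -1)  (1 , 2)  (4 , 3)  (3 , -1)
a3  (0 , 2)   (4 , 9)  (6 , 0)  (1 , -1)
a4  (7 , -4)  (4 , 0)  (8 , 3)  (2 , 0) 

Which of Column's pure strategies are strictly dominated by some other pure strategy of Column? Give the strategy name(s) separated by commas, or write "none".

I is strictly dominated by II (a1: 2>1, a2: 2>-1, a3: 9>2, a4: 0>-4).
II: no other strategy beats it everywhere (I at a1 (2>1); III at a3 (9>0); IV at a2 (2>-1)).
Nothing dominates III: I at a1 (4>1); II at a1 (4>2); IV at a1 (4>3).
III strictly dominates IV — a1: 4>3, a2: 3>-1, a3: 0>-1, a4: 3>0.

I, IV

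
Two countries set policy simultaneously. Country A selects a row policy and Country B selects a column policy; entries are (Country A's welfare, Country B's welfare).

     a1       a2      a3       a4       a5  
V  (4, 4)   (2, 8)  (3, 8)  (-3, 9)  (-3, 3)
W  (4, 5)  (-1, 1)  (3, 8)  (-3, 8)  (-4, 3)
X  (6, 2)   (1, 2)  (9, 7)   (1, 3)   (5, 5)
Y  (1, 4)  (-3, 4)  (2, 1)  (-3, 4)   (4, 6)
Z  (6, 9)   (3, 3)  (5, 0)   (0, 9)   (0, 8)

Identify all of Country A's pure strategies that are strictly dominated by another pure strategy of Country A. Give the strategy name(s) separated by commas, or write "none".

V, W, Y

V: dominated, since Z does at least as well everywhere (a1: 6>4, a2: 3>2, a3: 5>3, a4: 0>-3, a5: 0>-3).
W: dominated, since X does at least as well everywhere (a1: 6>4, a2: 1>-1, a3: 9>3, a4: 1>-3, a5: 5>-4).
Nothing dominates X: V at a1 (6>4); W at a1 (6>4); Y at a1 (6>1); Z at a1 (6=6).
Y is strictly dominated by X (a1: 6>1, a2: 1>-3, a3: 9>2, a4: 1>-3, a5: 5>4).
Z: no other strategy beats it everywhere (V at a1 (6>4); W at a1 (6>4); X at a1 (6=6); Y at a1 (6>1)).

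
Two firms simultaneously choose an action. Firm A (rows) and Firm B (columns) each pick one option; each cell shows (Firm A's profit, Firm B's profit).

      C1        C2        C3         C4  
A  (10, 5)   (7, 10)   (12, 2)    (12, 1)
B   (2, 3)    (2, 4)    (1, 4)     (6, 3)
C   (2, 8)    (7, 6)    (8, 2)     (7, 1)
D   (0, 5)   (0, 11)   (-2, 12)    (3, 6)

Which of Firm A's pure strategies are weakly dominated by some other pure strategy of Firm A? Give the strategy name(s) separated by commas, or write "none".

B, C, D

Nothing dominates A: B at C1 (10>2); C at C1 (10>2); D at C1 (10>0).
B is weakly dominated by A (C1: 10>2, C2: 7>2, C3: 12>1, C4: 12>6).
C is weakly dominated by A (C1: 10>2, C2: 7=7, C3: 12>8, C4: 12>7).
D: dominated, since A does at least as well everywhere (C1: 10>0, C2: 7>0, C3: 12>-2, C4: 12>3).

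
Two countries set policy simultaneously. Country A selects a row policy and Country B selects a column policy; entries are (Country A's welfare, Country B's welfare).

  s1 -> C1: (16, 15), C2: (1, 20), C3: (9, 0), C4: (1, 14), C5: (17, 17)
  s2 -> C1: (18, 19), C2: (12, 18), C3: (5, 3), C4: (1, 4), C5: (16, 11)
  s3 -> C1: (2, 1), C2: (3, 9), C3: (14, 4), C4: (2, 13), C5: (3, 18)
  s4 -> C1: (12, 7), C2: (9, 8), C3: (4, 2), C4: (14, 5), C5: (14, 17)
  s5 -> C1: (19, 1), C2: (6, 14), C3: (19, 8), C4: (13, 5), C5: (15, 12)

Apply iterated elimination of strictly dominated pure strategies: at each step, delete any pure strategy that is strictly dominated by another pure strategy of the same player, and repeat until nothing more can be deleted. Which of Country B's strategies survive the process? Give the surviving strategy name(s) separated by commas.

C1, C2

Row s3 is eliminated: s5 beats it against every remaining column (C1: 19>2, C2: 6>3, C3: 19>14, C4: 13>2, C5: 15>3).
Country B's strategy C3 is strictly dominated by C2 (s1: 20>0, s2: 18>3, s4: 8>2, s5: 14>8) and is removed.
Column C4 is eliminated: C2 beats it against every remaining row (s1: 20>14, s2: 18>4, s4: 8>5, s5: 14>5).
For Country A, s2 strictly dominates s4 on the remaining columns (C1: 18>12, C2: 12>9, C5: 16>14); eliminate s4.
Country B's strategy C5 is strictly dominated by C2 (s1: 20>17, s2: 18>11, s5: 14>12) and is removed.
For Country A, s2 strictly dominates s1 on the remaining columns (C1: 18>16, C2: 12>1); eliminate s1.
Among the remaining strategies, none is strictly dominated by another pure strategy of the same player, so the elimination stops.
Surviving strategies — Country A: {s2, s5}; Country B: {C1, C2}.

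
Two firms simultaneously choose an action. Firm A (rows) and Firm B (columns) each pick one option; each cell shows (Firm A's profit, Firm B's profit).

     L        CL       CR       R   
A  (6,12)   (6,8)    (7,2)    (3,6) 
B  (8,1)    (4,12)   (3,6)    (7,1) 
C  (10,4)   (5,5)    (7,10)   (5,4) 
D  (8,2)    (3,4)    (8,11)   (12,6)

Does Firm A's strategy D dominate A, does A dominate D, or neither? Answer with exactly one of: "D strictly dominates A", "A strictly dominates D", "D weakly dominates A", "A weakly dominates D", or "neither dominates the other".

D's payoffs vs A's, by Firm B's action — L: 8>6, CL: 3<6, CR: 8>7, R: 12>3.
D does better at L, CR, R but worse at CL; neither strategy dominates the other.

neither dominates the other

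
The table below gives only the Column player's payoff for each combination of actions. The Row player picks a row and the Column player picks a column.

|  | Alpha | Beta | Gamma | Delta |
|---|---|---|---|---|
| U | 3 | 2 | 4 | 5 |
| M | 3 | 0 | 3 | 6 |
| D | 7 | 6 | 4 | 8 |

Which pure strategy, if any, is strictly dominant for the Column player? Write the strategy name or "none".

Delta

Delta vs Alpha: U: 5>3, M: 6>3, D: 8>7.
Delta vs Beta: U: 5>2, M: 6>0, D: 8>6.
Delta vs Gamma: U: 5>4, M: 6>3, D: 8>4.
Delta strictly beats every other strategy against every opponent action, so it is strictly dominant.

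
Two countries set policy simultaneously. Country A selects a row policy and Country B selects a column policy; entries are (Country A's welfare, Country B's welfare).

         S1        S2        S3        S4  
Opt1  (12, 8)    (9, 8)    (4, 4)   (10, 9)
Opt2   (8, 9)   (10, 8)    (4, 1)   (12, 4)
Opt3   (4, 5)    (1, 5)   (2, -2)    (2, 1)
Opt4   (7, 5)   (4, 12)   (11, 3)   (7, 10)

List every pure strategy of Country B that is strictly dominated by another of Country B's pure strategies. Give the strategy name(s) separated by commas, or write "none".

Nothing dominates S1: S2 at Opt1 (8=8); S3 at Opt1 (8>4); S4 at Opt2 (9>4).
Nothing dominates S2: S1 at Opt1 (8=8); S3 at Opt1 (8>4); S4 at Opt2 (8>4).
S3 is strictly dominated by S1 (Opt1: 8>4, Opt2: 9>1, Opt3: 5>-2, Opt4: 5>3).
S4: no other strategy beats it everywhere (S1 at Opt1 (9>8); S2 at Opt1 (9>8); S3 at Opt1 (9>4)).

S3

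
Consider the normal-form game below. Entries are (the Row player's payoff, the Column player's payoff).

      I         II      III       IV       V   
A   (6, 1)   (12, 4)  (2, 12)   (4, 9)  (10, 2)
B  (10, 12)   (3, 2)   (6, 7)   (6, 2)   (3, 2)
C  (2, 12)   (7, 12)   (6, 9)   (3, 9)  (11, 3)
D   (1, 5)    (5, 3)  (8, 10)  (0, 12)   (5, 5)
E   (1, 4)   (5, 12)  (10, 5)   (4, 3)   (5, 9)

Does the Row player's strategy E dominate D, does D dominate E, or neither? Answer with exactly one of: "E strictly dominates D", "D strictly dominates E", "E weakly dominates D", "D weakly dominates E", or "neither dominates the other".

E weakly dominates D

Compare E to D across each choice by the Column player: I: 1=1, II: 5=5, III: 10>8, IV: 4>0, V: 5=5.
E is at least as good everywhere and strictly better somewhere (tied only at I, II, V), so E weakly but not strictly dominates D.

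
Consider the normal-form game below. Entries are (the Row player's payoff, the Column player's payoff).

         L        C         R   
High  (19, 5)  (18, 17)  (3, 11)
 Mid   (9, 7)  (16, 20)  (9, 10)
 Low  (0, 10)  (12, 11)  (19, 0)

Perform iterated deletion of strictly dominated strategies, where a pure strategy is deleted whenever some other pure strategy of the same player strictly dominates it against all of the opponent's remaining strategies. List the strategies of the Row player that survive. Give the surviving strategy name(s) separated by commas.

For the Column player, C strictly dominates L on the remaining rows (High: 17>5, Mid: 20>7, Low: 11>10); eliminate L.
For the Column player, C strictly dominates R on the remaining rows (High: 17>11, Mid: 20>10, Low: 11>0); eliminate R.
Row Mid is eliminated: High beats it against every remaining column (C: 18>16).
For the Row player, High strictly dominates Low on the remaining columns (C: 18>12); eliminate Low.
Among the remaining strategies, none is strictly dominated by another pure strategy of the same player, so the elimination stops.
Surviving strategies — the Row player: {High}; the Column player: {C}.

High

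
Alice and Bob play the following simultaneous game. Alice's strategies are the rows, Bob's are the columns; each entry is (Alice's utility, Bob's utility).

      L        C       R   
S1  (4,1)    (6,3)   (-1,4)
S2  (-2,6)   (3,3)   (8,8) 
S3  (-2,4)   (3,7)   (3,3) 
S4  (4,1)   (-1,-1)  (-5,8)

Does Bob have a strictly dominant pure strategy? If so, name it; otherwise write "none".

L fails to dominate C at S1 (1<3).
C fails to dominate L at S2 (3<6).
R fails to dominate L at S3 (3<4).
No single strategy dominates all the others.

none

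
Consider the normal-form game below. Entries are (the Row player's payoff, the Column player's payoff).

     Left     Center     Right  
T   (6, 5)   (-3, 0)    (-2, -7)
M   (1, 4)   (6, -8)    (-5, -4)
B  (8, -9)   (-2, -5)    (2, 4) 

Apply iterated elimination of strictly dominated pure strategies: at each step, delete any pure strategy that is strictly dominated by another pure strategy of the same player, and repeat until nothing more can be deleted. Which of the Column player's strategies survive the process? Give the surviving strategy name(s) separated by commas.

Right

Row T is eliminated: B beats it against every remaining column (Left: 8>6, Center: -2>-3, Right: 2>-2).
The Column player's strategy Center is strictly dominated by Right (M: -4>-8, B: 4>-5) and is removed.
The Row player's strategy M is strictly dominated by B (Left: 8>1, Right: 2>-5) and is removed.
The Column player's strategy Left is strictly dominated by Right (B: 4>-9) and is removed.
Among the remaining strategies, none is strictly dominated by another pure strategy of the same player, so the elimination stops.
Surviving strategies — the Row player: {B}; the Column player: {Right}.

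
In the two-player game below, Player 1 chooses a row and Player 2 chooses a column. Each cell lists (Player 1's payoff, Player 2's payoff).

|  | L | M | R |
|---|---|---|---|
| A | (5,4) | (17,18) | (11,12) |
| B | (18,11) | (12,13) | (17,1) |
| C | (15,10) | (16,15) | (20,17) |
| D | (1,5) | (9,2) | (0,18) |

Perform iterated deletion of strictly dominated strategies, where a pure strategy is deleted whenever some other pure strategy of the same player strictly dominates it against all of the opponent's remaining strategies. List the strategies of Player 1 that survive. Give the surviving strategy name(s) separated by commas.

A, C

For Player 1, A strictly dominates D on the remaining columns (L: 5>1, M: 17>9, R: 11>0); eliminate D.
For Player 2, M strictly dominates L on the remaining rows (A: 18>4, B: 13>11, C: 15>10); eliminate L.
Row B is eliminated: C beats it against every remaining column (M: 16>12, R: 20>17).
Among the remaining strategies, none is strictly dominated by another pure strategy of the same player, so the elimination stops.
Surviving strategies — Player 1: {A, C}; Player 2: {M, R}.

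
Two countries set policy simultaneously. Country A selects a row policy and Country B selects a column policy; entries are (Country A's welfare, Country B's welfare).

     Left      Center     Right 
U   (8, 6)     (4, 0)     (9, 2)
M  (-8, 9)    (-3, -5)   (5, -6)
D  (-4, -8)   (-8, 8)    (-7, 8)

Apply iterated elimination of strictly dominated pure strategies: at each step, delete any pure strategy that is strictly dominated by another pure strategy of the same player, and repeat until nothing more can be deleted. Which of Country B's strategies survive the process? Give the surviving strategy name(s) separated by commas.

Left

For Country A, U strictly dominates M on the remaining columns (Left: 8>-8, Center: 4>-3, Right: 9>5); eliminate M.
Country A's strategy D is strictly dominated by U (Left: 8>-4, Center: 4>-8, Right: 9>-7) and is removed.
Country B's strategy Center is strictly dominated by Left (U: 6>0) and is removed.
Column Right is eliminated: Left beats it against every remaining row (U: 6>2).
Among the remaining strategies, none is strictly dominated by another pure strategy of the same player, so the elimination stops.
Surviving strategies — Country A: {U}; Country B: {Left}.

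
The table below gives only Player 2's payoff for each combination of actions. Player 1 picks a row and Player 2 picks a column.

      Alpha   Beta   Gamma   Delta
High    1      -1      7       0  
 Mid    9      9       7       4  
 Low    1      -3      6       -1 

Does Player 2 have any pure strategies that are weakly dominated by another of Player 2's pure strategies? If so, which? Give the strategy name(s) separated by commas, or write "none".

Nothing dominates Alpha: Beta at High (1>-1); Gamma at Mid (9>7); Delta at High (1>0).
Alpha weakly dominates Beta — High: 1>-1, Mid: 9=9, Low: 1>-3.
Nothing dominates Gamma: Alpha at High (7>1); Beta at High (7>-1); Delta at High (7>0).
Alpha weakly dominates Delta — High: 1>0, Mid: 9>4, Low: 1>-1.

Beta, Delta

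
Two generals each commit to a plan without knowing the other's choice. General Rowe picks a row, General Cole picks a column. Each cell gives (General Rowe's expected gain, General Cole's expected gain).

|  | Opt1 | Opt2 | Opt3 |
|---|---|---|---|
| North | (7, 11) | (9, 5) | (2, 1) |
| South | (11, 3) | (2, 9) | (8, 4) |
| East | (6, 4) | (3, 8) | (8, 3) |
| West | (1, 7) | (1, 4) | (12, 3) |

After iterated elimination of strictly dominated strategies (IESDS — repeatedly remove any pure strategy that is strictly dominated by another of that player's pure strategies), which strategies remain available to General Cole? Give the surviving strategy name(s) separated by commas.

General Cole's strategy Opt3 is strictly dominated by Opt2 (North: 5>1, South: 9>4, East: 8>3, West: 4>3) and is removed.
For General Rowe, North strictly dominates East on the remaining columns (Opt1: 7>6, Opt2: 9>3); eliminate East.
Row West is eliminated: North beats it against every remaining column (Opt1: 7>1, Opt2: 9>1).
Among the remaining strategies, none is strictly dominated by another pure strategy of the same player, so the elimination stops.
Surviving strategies — General Rowe: {North, South}; General Cole: {Opt1, Opt2}.

Opt1, Opt2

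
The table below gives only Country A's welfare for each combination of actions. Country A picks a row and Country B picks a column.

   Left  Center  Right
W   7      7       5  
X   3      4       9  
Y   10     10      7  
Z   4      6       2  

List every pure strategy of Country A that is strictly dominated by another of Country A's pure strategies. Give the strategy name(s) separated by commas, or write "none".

W is strictly dominated by Y (Left: 10>7, Center: 10>7, Right: 7>5).
Nothing dominates X: W at Right (9>5); Y at Right (9>7); Z at Right (9>2).
Y is not dominated — it holds its own against W at Left (10>7); X at Left (10>3); Z at Left (10>4).
Z is strictly dominated by W (Left: 7>4, Center: 7>6, Right: 5>2).

W, Z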